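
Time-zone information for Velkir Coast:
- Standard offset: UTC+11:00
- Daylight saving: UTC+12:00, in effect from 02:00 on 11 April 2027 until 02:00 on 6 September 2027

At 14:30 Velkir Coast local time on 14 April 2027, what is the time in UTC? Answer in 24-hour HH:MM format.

02:30

Daylight saving runs 11 April – 6 September; 14 April 2027 is inside that window, so Velkir Coast is at UTC+12:00.
14:30 local − 12h = 02:30 UTC.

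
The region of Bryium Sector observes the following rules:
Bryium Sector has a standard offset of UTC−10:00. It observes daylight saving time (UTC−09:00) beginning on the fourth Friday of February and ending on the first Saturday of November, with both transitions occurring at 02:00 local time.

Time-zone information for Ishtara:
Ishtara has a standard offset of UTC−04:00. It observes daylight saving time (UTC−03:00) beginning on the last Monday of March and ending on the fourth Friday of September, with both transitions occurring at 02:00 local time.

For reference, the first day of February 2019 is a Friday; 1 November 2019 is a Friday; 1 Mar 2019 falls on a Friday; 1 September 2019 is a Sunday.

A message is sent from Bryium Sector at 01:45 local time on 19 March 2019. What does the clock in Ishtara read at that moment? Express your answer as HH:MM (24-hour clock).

1 February 2019 is a Friday, so the first Friday is February 1 and the fourth is February 22.
1 November 2019 is a Friday, so the first Saturday is November 2.
19 March 2019 falls between 22 February and 2 November, so daylight saving is in effect and Bryium Sector is at UTC−09:00.
01:45 Bryium Sector + 9h = 10:45 UTC.
1 March 2019 is a Friday, so Mondays fall on 4, 11, 18, 25; the last is March 25.
1 September 2019 is a Sunday, so the first Friday is September 6 and the fourth is September 27.
At the standard offset (UTC−04:00), 10:45 UTC − 4h = 06:45 Ishtara standard time.
The standard-time date in Ishtara, 19 March 2019, does not fall between 25 March and 27 September, so daylight saving is not in effect and Ishtara is at UTC−04:00.
10:45 UTC − 4h = 06:45 Ishtara.

06:45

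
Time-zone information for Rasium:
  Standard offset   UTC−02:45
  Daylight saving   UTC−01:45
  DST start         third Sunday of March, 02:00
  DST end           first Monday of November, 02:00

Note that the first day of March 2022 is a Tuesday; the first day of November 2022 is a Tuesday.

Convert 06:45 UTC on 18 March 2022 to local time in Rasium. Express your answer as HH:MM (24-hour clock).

1 March 2022 is a Tuesday, so the first Sunday is March 6 and the third is March 20.
1 November 2022 is a Tuesday, so the first Monday is November 7.
At the standard offset (UTC−02:45), 06:45 UTC − 2h45m = 04:00 Rasium standard time.
The standard-time date in Rasium, 18 March 2022, does not fall between 20 March and 7 November, so daylight saving is not in effect and Rasium is at UTC−02:45.
06:45 UTC − 2h45m = 04:00 local.

04:00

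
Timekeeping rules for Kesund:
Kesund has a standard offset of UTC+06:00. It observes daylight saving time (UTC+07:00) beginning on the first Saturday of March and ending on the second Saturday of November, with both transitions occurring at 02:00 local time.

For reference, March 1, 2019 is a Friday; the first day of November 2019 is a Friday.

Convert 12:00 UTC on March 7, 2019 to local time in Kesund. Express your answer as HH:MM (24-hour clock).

1 March 2019 is a Friday, so the first Saturday is March 2.
1 November 2019 is a Friday, so the first Saturday is November 2 and the second is November 9.
At the standard offset (UTC+06:00), 12:00 UTC + 6h = 18:00 Kesund standard time.
The standard-time date in Kesund, March 7, 2019, falls between 2 March and 9 November, so daylight saving is in effect and Kesund is at UTC+07:00.
12:00 UTC + 7h = 19:00 local.

19:00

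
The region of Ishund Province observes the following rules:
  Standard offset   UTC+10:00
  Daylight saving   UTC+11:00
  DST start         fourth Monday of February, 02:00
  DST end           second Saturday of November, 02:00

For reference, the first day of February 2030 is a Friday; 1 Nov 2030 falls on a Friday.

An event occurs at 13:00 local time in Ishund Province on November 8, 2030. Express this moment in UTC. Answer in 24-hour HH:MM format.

1 February 2030 is a Friday, so the first Monday is February 4 and the fourth is February 25.
1 November 2030 is a Friday, so the first Saturday is November 2 and the second is November 9.
Daylight saving runs 25 February – 9 November; November 8, 2030 is inside that window, so Ishund Province is at UTC+11:00.
13:00 local − 11h = 02:00 UTC.

02:00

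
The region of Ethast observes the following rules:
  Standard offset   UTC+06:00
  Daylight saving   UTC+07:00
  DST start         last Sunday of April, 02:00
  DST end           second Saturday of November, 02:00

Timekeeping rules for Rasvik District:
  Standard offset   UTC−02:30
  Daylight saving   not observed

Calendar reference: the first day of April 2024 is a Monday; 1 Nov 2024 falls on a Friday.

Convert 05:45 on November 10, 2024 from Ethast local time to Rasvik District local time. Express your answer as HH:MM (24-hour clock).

1 April 2024 is a Monday, so Sundays fall on 7, 14, 21, 28; the last is April 28.
1 November 2024 is a Friday, so the first Saturday is November 2 and the second is November 9.
November 10, 2024 is outside the daylight-saving period (28 April – 9 November), so Ethast is on standard time, UTC+06:00.
05:45 Ethast − 6h = 23:45 UTC (rolling into the previous day, 9 November 2024).
Rasvik District stays on UTC−02:30 all year.
23:45 UTC − 2h30m = 21:15 Rasvik District.

21:15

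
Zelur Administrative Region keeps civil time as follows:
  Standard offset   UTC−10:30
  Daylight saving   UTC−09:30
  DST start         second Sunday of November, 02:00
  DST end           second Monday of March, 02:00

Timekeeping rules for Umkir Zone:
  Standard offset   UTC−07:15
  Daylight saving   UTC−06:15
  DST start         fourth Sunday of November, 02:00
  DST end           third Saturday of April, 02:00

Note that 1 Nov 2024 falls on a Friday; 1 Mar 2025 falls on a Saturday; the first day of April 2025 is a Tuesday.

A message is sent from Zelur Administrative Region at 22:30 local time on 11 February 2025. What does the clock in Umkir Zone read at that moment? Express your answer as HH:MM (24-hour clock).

1 November 2024 is a Friday, so the first Sunday is November 3 and the second is November 10.
1 March 2025 is a Saturday, so the first Monday is March 3 and the second is March 10.
11 February 2025 lies within the daylight-saving period (10 November 2024 – 10 March 2025), so Zelur Administrative Region is on daylight time, UTC−09:30.
22:30 Zelur Administrative Region + 9h30m = 08:00 UTC (rolling into the next day, 12 February 2025).
1 November 2024 is a Friday, so the first Sunday is November 3 and the fourth is November 24.
1 April 2025 is a Tuesday, so the first Saturday is April 5 and the third is April 19.
At the standard offset (UTC−07:15), 08:00 UTC − 7h15m = 00:45 Umkir Zone standard time.
Daylight saving runs 24 November 2024 – 19 April 2025; the standard-time date in Umkir Zone, 12 February 2025, is inside that window, so Umkir Zone is at UTC−06:15.
08:00 UTC − 6h15m = 01:45 Umkir Zone.

01:45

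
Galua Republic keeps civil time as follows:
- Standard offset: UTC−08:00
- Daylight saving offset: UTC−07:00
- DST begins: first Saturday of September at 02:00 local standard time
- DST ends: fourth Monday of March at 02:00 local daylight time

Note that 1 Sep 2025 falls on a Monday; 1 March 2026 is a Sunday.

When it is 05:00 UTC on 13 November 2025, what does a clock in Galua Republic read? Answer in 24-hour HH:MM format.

1 September 2025 is a Monday, so the first Saturday is September 6.
1 March 2026 is a Sunday, so the first Monday is March 2 and the fourth is March 23.
At the standard offset (UTC−08:00), 05:00 UTC − 8h = 21:00 Galua Republic standard time (rolling into the previous day, 12 November 2025).
The standard-time date in Galua Republic, 12 November 2025, lies within the daylight-saving period (6 September 2025 – 23 March 2026), so Galua Republic is on daylight time, UTC−07:00.
05:00 UTC − 7h = 22:00 local (rolling into the previous day, 12 November 2025).

22:00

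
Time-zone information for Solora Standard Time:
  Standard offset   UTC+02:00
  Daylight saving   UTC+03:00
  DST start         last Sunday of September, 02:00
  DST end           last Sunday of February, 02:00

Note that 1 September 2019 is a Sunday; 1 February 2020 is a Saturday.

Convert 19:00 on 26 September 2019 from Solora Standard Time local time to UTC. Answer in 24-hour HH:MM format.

17:00

1 September 2019 is a Sunday, so Sundays fall on 1, 8, 15, 22, 29; the last is September 29.
1 February 2020 is a Saturday, so Sundays fall on 2, 9, 16, 23; the last is February 23.
Daylight saving runs 29 September 2019 – 23 February 2020; 26 September 2019 is outside that window, so Solora Standard Time is on standard time at UTC+02:00.
19:00 local − 2h = 17:00 UTC.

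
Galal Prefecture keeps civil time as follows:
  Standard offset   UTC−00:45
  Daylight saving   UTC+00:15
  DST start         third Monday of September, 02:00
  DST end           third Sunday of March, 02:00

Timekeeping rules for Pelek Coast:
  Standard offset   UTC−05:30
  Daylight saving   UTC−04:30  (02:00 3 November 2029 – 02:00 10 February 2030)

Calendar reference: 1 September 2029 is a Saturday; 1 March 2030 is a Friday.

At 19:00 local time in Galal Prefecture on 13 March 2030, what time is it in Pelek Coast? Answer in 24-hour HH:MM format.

1 September 2029 is a Saturday, so the first Monday is September 3 and the third is September 17.
1 March 2030 is a Friday, so the first Sunday is March 3 and the third is March 17.
13 March 2030 falls between 17 September 2029 and 17 March 2030, so daylight saving is in effect and Galal Prefecture is at UTC+00:15.
19:00 Galal Prefecture − 0h15m = 18:45 UTC.
At the standard offset (UTC−05:30), 18:45 UTC − 5h30m = 13:15 Pelek Coast standard time.
Daylight saving runs 3 November 2029 – 10 February 2030; the standard-time date in Pelek Coast, 13 March 2030, is outside that window, so Pelek Coast is on standard time at UTC−05:30.
18:45 UTC − 5h30m = 13:15 Pelek Coast.

13:15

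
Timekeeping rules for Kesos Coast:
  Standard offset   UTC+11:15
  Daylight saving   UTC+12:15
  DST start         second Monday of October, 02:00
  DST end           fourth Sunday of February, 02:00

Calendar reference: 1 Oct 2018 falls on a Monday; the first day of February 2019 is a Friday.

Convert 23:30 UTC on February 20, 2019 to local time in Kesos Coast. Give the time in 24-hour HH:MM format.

11:45

1 October 2018 is a Monday, so the first Monday is October 1 and the second is October 8.
1 February 2019 is a Friday, so the first Sunday is February 3 and the fourth is February 24.
At the standard offset (UTC+11:15), 23:30 UTC + 11h15m = 10:45 Kesos Coast standard time (rolling into the next day, 21 February 2019).
Daylight saving runs 8 October 2018 – 24 February 2019; the standard-time date in Kesos Coast, February 21, 2019, is inside that window, so Kesos Coast is at UTC+12:15.
23:30 UTC + 12h15m = 11:45 local (rolling into the next day, 21 February 2019).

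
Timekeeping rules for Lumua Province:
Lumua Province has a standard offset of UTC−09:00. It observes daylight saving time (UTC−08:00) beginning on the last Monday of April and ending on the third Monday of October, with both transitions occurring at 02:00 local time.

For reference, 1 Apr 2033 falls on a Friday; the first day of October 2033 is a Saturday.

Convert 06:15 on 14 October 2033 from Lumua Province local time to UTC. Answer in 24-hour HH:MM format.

14:15

1 April 2033 is a Friday, so Mondays fall on 4, 11, 18, 25; the last is April 25.
1 October 2033 is a Saturday, so the first Monday is October 3 and the third is October 17.
14 October 2033 lies within the daylight-saving period (25 April – 17 October), so Lumua Province is on daylight time, UTC−08:00.
06:15 local + 8h = 14:15 UTC.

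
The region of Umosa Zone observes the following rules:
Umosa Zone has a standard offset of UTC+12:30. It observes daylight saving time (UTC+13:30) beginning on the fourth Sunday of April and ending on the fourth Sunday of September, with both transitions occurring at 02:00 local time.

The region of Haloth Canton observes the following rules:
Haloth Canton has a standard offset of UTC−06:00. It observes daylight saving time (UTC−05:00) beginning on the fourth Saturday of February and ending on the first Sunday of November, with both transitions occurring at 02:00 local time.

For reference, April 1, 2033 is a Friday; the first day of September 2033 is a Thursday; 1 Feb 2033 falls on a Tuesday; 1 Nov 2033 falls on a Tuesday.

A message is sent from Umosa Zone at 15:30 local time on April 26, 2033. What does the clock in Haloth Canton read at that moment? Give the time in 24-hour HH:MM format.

21:00

1 April 2033 is a Friday, so the first Sunday is April 3 and the fourth is April 24.
1 September 2033 is a Thursday, so the first Sunday is September 4 and the fourth is September 25.
April 26, 2033 falls between 24 April and 25 September, so daylight saving is in effect and Umosa Zone is at UTC+13:30.
15:30 Umosa Zone − 13h30m = 02:00 UTC.
1 February 2033 is a Tuesday, so the first Saturday is February 5 and the fourth is February 26.
1 November 2033 is a Tuesday, so the first Sunday is November 6.
At the standard offset (UTC−06:00), 02:00 UTC − 6h = 20:00 Haloth Canton standard time (rolling into the previous day, 25 April 2033).
The standard-time date in Haloth Canton, April 25, 2033, falls between 26 February and 6 November, so daylight saving is in effect and Haloth Canton is at UTC−05:00.
02:00 UTC − 5h = 21:00 Haloth Canton (rolling into the previous day, 25 April 2033).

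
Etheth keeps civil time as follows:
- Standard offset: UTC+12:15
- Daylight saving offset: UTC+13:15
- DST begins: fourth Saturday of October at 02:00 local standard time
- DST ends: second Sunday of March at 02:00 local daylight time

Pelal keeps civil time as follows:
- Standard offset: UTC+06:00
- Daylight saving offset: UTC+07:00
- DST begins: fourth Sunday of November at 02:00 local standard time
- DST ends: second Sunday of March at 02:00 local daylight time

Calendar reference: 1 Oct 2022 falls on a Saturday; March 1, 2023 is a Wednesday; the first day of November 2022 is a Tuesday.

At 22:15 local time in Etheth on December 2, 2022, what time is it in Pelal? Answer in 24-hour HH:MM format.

1 October 2022 is a Saturday, so the first Saturday is October 1 and the fourth is October 22.
1 March 2023 is a Wednesday, so the first Sunday is March 5 and the second is March 12.
Daylight saving runs 22 October 2022 – 12 March 2023; December 2, 2022 is inside that window, so Etheth is at UTC+13:15.
22:15 Etheth − 13h15m = 09:00 UTC.
1 November 2022 is a Tuesday, so the first Sunday is November 6 and the fourth is November 27.
1 March 2023 is a Wednesday, so the first Sunday is March 5 and the second is March 12.
At the standard offset (UTC+06:00), 09:00 UTC + 6h = 15:00 Pelal standard time.
Daylight saving runs 27 November 2022 – 12 March 2023; the standard-time date in Pelal, December 2, 2022, is inside that window, so Pelal is at UTC+07:00.
09:00 UTC + 7h = 16:00 Pelal.

16:00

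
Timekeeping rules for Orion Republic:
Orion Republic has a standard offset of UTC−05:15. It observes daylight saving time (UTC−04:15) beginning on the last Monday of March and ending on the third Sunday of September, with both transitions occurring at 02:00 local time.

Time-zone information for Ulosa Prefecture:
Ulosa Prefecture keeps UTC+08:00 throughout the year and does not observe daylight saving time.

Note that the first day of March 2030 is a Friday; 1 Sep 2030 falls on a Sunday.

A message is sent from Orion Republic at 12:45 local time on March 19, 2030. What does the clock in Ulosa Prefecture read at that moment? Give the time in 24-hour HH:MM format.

1 March 2030 is a Friday, so Mondays fall on 4, 11, 18, 25; the last is March 25.
1 September 2030 is a Sunday, so the first Sunday is September 1 and the third is September 15.
Daylight saving runs 25 March – 15 September; March 19, 2030 is outside that window, so Orion Republic is on standard time at UTC−05:15.
12:45 Orion Republic + 5h15m = 18:00 UTC.
Ulosa Prefecture has no daylight saving, so its offset is UTC+08:00 year-round.
18:00 UTC + 8h = 02:00 Ulosa Prefecture (rolling into the next day, 20 March 2030).

02:00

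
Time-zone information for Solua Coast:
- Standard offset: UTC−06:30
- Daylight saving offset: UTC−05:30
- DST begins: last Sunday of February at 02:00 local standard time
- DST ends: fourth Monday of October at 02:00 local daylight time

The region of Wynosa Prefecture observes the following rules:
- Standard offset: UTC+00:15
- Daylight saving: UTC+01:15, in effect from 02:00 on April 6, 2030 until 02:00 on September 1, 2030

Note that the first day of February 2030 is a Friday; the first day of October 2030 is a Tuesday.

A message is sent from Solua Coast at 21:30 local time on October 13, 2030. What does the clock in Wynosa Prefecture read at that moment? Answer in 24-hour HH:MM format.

03:15

1 February 2030 is a Friday, so Sundays fall on 3, 10, 17, 24; the last is February 24.
1 October 2030 is a Tuesday, so the first Monday is October 7 and the fourth is October 28.
October 13, 2030 falls between 24 February and 28 October, so daylight saving is in effect and Solua Coast is at UTC−05:30.
21:30 Solua Coast + 5h30m = 03:00 UTC (rolling into the next day, 14 October 2030).
At the standard offset (UTC+00:15), 03:00 UTC + 0h15m = 03:15 Wynosa Prefecture standard time.
The standard-time date in Wynosa Prefecture, October 14, 2030, does not fall between 6 April and 1 September, so daylight saving is not in effect and Wynosa Prefecture is at UTC+00:15.
03:00 UTC + 0h15m = 03:15 Wynosa Prefecture.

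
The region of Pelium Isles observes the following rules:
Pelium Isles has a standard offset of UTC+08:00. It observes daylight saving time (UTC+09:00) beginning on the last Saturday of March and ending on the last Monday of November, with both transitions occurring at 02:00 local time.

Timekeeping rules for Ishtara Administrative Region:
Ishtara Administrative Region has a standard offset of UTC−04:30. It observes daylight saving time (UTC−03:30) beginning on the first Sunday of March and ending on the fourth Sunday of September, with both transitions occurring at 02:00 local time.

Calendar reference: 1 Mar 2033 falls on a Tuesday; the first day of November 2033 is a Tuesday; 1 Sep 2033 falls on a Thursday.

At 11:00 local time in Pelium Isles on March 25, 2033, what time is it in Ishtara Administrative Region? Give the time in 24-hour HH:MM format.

23:30

1 March 2033 is a Tuesday, so Saturdays fall on 5, 12, 19, 26; the last is March 26.
1 November 2033 is a Tuesday, so Mondays fall on 7, 14, 21, 28; the last is November 28.
March 25, 2033 is outside the daylight-saving period (26 March – 28 November), so Pelium Isles is on standard time, UTC+08:00.
11:00 Pelium Isles − 8h = 03:00 UTC.
1 March 2033 is a Tuesday, so the first Sunday is March 6.
1 September 2033 is a Thursday, so the first Sunday is September 4 and the fourth is September 25.
At the standard offset (UTC−04:30), 03:00 UTC − 4h30m = 22:30 Ishtara Administrative Region standard time (rolling into the previous day, 24 March 2033).
The standard-time date in Ishtara Administrative Region, March 24, 2033, falls between 6 March and 25 September, so daylight saving is in effect and Ishtara Administrative Region is at UTC−03:30.
03:00 UTC − 3h30m = 23:30 Ishtara Administrative Region (rolling into the previous day, 24 March 2033).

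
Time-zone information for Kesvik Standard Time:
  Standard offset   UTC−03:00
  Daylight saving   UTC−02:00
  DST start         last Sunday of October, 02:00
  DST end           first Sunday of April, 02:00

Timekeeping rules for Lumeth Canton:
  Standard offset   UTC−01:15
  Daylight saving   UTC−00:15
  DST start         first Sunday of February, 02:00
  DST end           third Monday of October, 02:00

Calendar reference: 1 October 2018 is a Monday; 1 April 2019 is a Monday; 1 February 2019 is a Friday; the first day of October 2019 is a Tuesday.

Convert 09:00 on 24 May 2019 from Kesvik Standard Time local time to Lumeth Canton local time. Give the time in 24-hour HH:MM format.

1 October 2018 is a Monday, so Sundays fall on 7, 14, 21, 28; the last is October 28.
1 April 2019 is a Monday, so the first Sunday is April 7.
24 May 2019 is outside the daylight-saving period (28 October 2018 – 7 April 2019), so Kesvik Standard Time is on standard time, UTC−03:00.
09:00 Kesvik Standard Time + 3h = 12:00 UTC.
1 February 2019 is a Friday, so the first Sunday is February 3.
1 October 2019 is a Tuesday, so the first Monday is October 7 and the third is October 21.
At the standard offset (UTC−01:15), 12:00 UTC − 1h15m = 10:45 Lumeth Canton standard time.
Daylight saving runs 3 February – 21 October; the standard-time date in Lumeth Canton, 24 May 2019, is inside that window, so Lumeth Canton is at UTC−00:15.
12:00 UTC − 0h15m = 11:45 Lumeth Canton.

11:45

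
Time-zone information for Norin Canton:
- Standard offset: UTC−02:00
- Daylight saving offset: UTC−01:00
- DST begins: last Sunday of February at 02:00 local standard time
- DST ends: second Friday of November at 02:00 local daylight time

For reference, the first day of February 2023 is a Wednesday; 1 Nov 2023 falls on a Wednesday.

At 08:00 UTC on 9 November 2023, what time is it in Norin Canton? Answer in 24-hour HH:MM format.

1 February 2023 is a Wednesday, so Sundays fall on 5, 12, 19, 26; the last is February 26.
1 November 2023 is a Wednesday, so the first Friday is November 3 and the second is November 10.
At the standard offset (UTC−02:00), 08:00 UTC − 2h = 06:00 Norin Canton standard time.
The standard-time date in Norin Canton, 9 November 2023, falls between 26 February and 10 November, so daylight saving is in effect and Norin Canton is at UTC−01:00.
08:00 UTC − 1h = 07:00 local.

07:00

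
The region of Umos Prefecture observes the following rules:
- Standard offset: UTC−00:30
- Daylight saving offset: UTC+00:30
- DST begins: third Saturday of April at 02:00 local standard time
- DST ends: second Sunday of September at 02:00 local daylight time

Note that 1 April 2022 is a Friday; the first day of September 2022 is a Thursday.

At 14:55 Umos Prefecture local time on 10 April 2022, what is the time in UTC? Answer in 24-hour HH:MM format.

1 April 2022 is a Friday, so the first Saturday is April 2 and the third is April 16.
1 September 2022 is a Thursday, so the first Sunday is September 4 and the second is September 11.
10 April 2022 does not fall between 16 April and 11 September, so daylight saving is not in effect and Umos Prefecture is at UTC−00:30.
14:55 local + 0h30m = 15:25 UTC.

15:25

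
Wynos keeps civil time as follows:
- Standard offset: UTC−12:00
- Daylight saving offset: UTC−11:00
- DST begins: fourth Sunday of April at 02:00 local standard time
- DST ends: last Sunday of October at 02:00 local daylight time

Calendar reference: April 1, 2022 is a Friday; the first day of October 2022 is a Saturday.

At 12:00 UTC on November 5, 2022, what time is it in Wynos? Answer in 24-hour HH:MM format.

1 April 2022 is a Friday, so the first Sunday is April 3 and the fourth is April 24.
1 October 2022 is a Saturday, so Sundays fall on 2, 9, 16, 23, 30; the last is October 30.
At the standard offset (UTC−12:00), 12:00 UTC − 12h = 00:00 Wynos standard time.
The standard-time date in Wynos, November 5, 2022, is outside the daylight-saving period (24 April – 30 October), so Wynos is on standard time, UTC−12:00.
12:00 UTC − 12h = 00:00 local.

00:00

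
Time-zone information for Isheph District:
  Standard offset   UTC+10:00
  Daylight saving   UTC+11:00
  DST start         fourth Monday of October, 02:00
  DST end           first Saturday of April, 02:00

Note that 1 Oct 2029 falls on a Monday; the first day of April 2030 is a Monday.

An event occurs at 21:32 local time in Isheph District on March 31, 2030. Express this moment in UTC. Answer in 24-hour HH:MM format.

10:32

1 October 2029 is a Monday, so the first Monday is October 1 and the fourth is October 22.
1 April 2030 is a Monday, so the first Saturday is April 6.
March 31, 2030 lies within the daylight-saving period (22 October 2029 – 6 April 2030), so Isheph District is on daylight time, UTC+11:00.
21:32 local − 11h = 10:32 UTC.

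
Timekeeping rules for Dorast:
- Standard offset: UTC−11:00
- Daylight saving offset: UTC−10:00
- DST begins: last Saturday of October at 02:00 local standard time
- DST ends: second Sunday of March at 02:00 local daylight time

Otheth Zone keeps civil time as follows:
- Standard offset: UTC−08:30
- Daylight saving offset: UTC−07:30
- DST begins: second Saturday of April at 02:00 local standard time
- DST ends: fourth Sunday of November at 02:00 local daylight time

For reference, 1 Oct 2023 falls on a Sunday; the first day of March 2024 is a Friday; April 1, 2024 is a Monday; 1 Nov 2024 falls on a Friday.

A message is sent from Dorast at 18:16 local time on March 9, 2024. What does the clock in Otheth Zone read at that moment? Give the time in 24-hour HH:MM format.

19:46

1 October 2023 is a Sunday, so Saturdays fall on 7, 14, 21, 28; the last is October 28.
1 March 2024 is a Friday, so the first Sunday is March 3 and the second is March 10.
Daylight saving runs 28 October 2023 – 10 March 2024; March 9, 2024 is inside that window, so Dorast is at UTC−10:00.
18:16 Dorast + 10h = 04:16 UTC (rolling into the next day, 10 March 2024).
1 April 2024 is a Monday, so the first Saturday is April 6 and the second is April 13.
1 November 2024 is a Friday, so the first Sunday is November 3 and the fourth is November 24.
At the standard offset (UTC−08:30), 04:16 UTC − 8h30m = 19:46 Otheth Zone standard time (rolling into the previous day, 9 March 2024).
The standard-time date in Otheth Zone, March 9, 2024, does not fall between 13 April and 24 November, so daylight saving is not in effect and Otheth Zone is at UTC−08:30.
04:16 UTC − 8h30m = 19:46 Otheth Zone (rolling into the previous day, 9 March 2024).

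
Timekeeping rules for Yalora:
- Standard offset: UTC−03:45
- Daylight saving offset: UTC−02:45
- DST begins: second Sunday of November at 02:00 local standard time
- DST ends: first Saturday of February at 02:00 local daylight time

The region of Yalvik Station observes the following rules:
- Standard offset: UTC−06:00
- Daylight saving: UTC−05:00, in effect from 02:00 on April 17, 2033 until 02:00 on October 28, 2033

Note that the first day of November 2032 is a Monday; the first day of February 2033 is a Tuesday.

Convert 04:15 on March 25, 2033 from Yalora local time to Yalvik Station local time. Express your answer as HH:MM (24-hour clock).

02:00

1 November 2032 is a Monday, so the first Sunday is November 7 and the second is November 14.
1 February 2033 is a Tuesday, so the first Saturday is February 5.
March 25, 2033 is outside the daylight-saving period (14 November 2032 – 5 February 2033), so Yalora is on standard time, UTC−03:45.
04:15 Yalora + 3h45m = 08:00 UTC.
At the standard offset (UTC−06:00), 08:00 UTC − 6h = 02:00 Yalvik Station standard time.
Daylight saving runs 17 April – 28 October; the standard-time date in Yalvik Station, March 25, 2033, is outside that window, so Yalvik Station is on standard time at UTC−06:00.
08:00 UTC − 6h = 02:00 Yalvik Station.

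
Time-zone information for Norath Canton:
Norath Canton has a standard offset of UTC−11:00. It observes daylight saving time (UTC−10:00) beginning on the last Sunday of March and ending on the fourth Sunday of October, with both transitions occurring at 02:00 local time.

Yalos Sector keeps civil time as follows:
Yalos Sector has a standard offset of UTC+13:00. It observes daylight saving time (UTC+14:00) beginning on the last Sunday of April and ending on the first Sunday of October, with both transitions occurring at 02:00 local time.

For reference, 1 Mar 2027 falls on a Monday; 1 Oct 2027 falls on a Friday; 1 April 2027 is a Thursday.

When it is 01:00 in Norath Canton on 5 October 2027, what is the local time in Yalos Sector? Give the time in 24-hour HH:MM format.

00:00

1 March 2027 is a Monday, so Sundays fall on 7, 14, 21, 28; the last is March 28.
1 October 2027 is a Friday, so the first Sunday is October 3 and the fourth is October 24.
5 October 2027 lies within the daylight-saving period (28 March – 24 October), so Norath Canton is on daylight time, UTC−10:00.
01:00 Norath Canton + 10h = 11:00 UTC.
1 April 2027 is a Thursday, so Sundays fall on 4, 11, 18, 25; the last is April 25.
1 October 2027 is a Friday, so the first Sunday is October 3.
At the standard offset (UTC+13:00), 11:00 UTC + 13h = 00:00 Yalos Sector standard time (rolling into the next day, 6 October 2027).
The standard-time date in Yalos Sector, 6 October 2027, does not fall between 25 April and 3 October, so daylight saving is not in effect and Yalos Sector is at UTC+13:00.
11:00 UTC + 13h = 00:00 Yalos Sector (rolling into the next day, 6 October 2027).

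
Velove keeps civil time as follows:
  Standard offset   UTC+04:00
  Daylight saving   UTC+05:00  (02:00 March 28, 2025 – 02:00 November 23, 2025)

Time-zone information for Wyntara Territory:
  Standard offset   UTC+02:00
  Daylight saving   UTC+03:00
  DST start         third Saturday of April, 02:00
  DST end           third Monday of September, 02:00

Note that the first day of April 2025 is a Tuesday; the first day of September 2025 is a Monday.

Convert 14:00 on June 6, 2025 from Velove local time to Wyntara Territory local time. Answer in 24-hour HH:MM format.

June 6, 2025 falls between 28 March and 23 November, so daylight saving is in effect and Velove is at UTC+05:00.
14:00 Velove − 5h = 09:00 UTC.
1 April 2025 is a Tuesday, so the first Saturday is April 5 and the third is April 19.
1 September 2025 is a Monday, so the first Monday is September 1 and the third is September 15.
At the standard offset (UTC+02:00), 09:00 UTC + 2h = 11:00 Wyntara Territory standard time.
The standard-time date in Wyntara Territory, June 6, 2025, falls between 19 April and 15 September, so daylight saving is in effect and Wyntara Territory is at UTC+03:00.
09:00 UTC + 3h = 12:00 Wyntara Territory.

12:00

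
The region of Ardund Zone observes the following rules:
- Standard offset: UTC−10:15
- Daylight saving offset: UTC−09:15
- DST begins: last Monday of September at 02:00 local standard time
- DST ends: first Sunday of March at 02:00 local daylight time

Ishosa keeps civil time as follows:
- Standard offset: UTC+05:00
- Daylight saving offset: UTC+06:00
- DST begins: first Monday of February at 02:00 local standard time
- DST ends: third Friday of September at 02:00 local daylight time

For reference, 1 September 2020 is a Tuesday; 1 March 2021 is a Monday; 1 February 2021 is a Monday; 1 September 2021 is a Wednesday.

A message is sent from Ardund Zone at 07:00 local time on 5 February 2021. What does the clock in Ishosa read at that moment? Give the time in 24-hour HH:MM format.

22:15

1 September 2020 is a Tuesday, so Mondays fall on 7, 14, 21, 28; the last is September 28.
1 March 2021 is a Monday, so the first Sunday is March 7.
5 February 2021 falls between 28 September 2020 and 7 March 2021, so daylight saving is in effect and Ardund Zone is at UTC−09:15.
07:00 Ardund Zone + 9h15m = 16:15 UTC.
1 February 2021 is a Monday, so the first Monday is February 1.
1 September 2021 is a Wednesday, so the first Friday is September 3 and the third is September 17.
At the standard offset (UTC+05:00), 16:15 UTC + 5h = 21:15 Ishosa standard time.
Daylight saving runs 1 February – 17 September; the standard-time date in Ishosa, 5 February 2021, is inside that window, so Ishosa is at UTC+06:00.
16:15 UTC + 6h = 22:15 Ishosa.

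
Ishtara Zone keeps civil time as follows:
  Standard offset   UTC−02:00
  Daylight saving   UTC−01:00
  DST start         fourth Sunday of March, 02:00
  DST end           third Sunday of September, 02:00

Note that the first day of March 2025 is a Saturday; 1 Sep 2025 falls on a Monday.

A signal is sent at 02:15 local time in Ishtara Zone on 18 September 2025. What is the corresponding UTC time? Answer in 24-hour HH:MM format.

03:15

1 March 2025 is a Saturday, so the first Sunday is March 2 and the fourth is March 23.
1 September 2025 is a Monday, so the first Sunday is September 7 and the third is September 21.
18 September 2025 lies within the daylight-saving period (23 March – 21 September), so Ishtara Zone is on daylight time, UTC−01:00.
02:15 local + 1h = 03:15 UTC.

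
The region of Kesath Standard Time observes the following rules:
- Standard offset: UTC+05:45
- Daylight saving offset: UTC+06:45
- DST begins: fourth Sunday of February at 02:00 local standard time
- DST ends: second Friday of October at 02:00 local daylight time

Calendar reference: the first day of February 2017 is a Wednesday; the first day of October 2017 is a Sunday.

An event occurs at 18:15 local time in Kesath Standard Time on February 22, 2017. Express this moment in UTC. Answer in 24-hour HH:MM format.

1 February 2017 is a Wednesday, so the first Sunday is February 5 and the fourth is February 26.
1 October 2017 is a Sunday, so the first Friday is October 6 and the second is October 13.
February 22, 2017 is outside the daylight-saving period (26 February – 13 October), so Kesath Standard Time is on standard time, UTC+05:45.
18:15 local − 5h45m = 12:30 UTC.

12:30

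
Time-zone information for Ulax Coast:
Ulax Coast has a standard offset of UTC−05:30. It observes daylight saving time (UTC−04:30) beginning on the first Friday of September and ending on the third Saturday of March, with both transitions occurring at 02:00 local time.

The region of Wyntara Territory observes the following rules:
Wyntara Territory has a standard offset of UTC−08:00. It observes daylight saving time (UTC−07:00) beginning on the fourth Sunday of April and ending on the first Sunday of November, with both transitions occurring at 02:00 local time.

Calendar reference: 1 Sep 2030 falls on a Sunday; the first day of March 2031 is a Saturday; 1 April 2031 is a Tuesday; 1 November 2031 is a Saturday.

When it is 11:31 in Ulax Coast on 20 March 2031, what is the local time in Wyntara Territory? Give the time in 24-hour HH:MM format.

09:01

1 September 2030 is a Sunday, so the first Friday is September 6.
1 March 2031 is a Saturday, so the first Saturday is March 1 and the third is March 15.
20 March 2031 does not fall between 6 September 2030 and 15 March 2031, so daylight saving is not in effect and Ulax Coast is at UTC−05:30.
11:31 Ulax Coast + 5h30m = 17:01 UTC.
1 April 2031 is a Tuesday, so the first Sunday is April 6 and the fourth is April 27.
1 November 2031 is a Saturday, so the first Sunday is November 2.
At the standard offset (UTC−08:00), 17:01 UTC − 8h = 09:01 Wyntara Territory standard time.
Daylight saving runs 27 April – 2 November; the standard-time date in Wyntara Territory, 20 March 2031, is outside that window, so Wyntara Territory is on standard time at UTC−08:00.
17:01 UTC − 8h = 09:01 Wyntara Territory.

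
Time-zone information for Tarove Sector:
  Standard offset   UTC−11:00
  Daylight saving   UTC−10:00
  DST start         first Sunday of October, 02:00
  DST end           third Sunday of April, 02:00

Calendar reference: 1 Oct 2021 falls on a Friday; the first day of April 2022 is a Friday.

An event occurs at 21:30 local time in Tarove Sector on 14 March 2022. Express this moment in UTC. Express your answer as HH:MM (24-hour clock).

1 October 2021 is a Friday, so the first Sunday is October 3.
1 April 2022 is a Friday, so the first Sunday is April 3 and the third is April 17.
14 March 2022 falls between 3 October 2021 and 17 April 2022, so daylight saving is in effect and Tarove Sector is at UTC−10:00.
21:30 local + 10h = 07:30 UTC (rolling into the next day, 15 March 2022).

07:30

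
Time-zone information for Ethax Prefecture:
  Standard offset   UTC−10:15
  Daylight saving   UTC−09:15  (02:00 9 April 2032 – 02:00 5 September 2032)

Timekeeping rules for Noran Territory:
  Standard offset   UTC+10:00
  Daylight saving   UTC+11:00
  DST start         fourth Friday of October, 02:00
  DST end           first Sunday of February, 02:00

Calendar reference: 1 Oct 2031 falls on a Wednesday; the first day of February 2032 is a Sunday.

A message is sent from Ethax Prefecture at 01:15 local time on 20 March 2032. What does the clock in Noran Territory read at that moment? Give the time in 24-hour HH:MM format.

20 March 2032 is outside the daylight-saving period (9 April – 5 September), so Ethax Prefecture is on standard time, UTC−10:15.
01:15 Ethax Prefecture + 10h15m = 11:30 UTC.
1 October 2031 is a Wednesday, so the first Friday is October 3 and the fourth is October 24.
1 February 2032 is a Sunday, so the first Sunday is February 1.
At the standard offset (UTC+10:00), 11:30 UTC + 10h = 21:30 Noran Territory standard time.
Daylight saving runs 24 October 2031 – 1 February 2032; the standard-time date in Noran Territory, 20 March 2032, is outside that window, so Noran Territory is on standard time at UTC+10:00.
11:30 UTC + 10h = 21:30 Noran Territory.

21:30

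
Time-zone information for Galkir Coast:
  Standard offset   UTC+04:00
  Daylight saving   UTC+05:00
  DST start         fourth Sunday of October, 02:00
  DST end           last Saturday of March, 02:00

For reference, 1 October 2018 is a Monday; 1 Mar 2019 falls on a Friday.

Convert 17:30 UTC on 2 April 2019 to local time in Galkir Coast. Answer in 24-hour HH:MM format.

1 October 2018 is a Monday, so the first Sunday is October 7 and the fourth is October 28.
1 March 2019 is a Friday, so Saturdays fall on 2, 9, 16, 23, 30; the last is March 30.
At the standard offset (UTC+04:00), 17:30 UTC + 4h = 21:30 Galkir Coast standard time.
The standard-time date in Galkir Coast, 2 April 2019, is outside the daylight-saving period (28 October 2018 – 30 March 2019), so Galkir Coast is on standard time, UTC+04:00.
17:30 UTC + 4h = 21:30 local.

21:30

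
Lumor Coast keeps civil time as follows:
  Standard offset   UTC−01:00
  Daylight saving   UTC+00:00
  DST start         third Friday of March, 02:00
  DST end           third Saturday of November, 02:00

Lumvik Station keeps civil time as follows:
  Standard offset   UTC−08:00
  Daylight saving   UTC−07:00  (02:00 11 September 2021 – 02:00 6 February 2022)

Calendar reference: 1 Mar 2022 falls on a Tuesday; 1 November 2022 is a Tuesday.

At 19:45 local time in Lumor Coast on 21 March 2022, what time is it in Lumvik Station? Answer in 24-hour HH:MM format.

11:45

1 March 2022 is a Tuesday, so the first Friday is March 4 and the third is March 18.
1 November 2022 is a Tuesday, so the first Saturday is November 5 and the third is November 19.
Daylight saving runs 18 March – 19 November; 21 March 2022 is inside that window, so Lumor Coast is at UTC+00:00.
19:45 Lumor Coast − 0h = 19:45 UTC.
At the standard offset (UTC−08:00), 19:45 UTC − 8h = 11:45 Lumvik Station standard time.
Daylight saving runs 11 September 2021 – 6 February 2022; the standard-time date in Lumvik Station, 21 March 2022, is outside that window, so Lumvik Station is on standard time at UTC−08:00.
19:45 UTC − 8h = 11:45 Lumvik Station.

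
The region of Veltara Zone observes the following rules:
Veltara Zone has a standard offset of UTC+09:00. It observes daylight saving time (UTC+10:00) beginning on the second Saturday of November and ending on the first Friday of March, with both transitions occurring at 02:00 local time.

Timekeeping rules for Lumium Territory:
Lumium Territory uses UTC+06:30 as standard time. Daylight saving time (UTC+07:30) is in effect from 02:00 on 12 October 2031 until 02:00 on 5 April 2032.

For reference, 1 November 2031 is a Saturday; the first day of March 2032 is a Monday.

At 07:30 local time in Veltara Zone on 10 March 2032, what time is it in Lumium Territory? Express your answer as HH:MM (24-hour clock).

06:00

1 November 2031 is a Saturday, so the first Saturday is November 1 and the second is November 8.
1 March 2032 is a Monday, so the first Friday is March 5.
10 March 2032 is outside the daylight-saving period (8 November 2031 – 5 March 2032), so Veltara Zone is on standard time, UTC+09:00.
07:30 Veltara Zone − 9h = 22:30 UTC (rolling into the previous day, 9 March 2032).
At the standard offset (UTC+06:30), 22:30 UTC + 6h30m = 05:00 Lumium Territory standard time (rolling into the next day, 10 March 2032).
The standard-time date in Lumium Territory, 10 March 2032, falls between 12 October 2031 and 5 April 2032, so daylight saving is in effect and Lumium Territory is at UTC+07:30.
22:30 UTC + 7h30m = 06:00 Lumium Territory (rolling into the next day, 10 March 2032).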